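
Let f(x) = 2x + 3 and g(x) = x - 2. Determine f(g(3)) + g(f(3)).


f(g(3)) = 5
g(f(3)) = 7
Sum = 12

12


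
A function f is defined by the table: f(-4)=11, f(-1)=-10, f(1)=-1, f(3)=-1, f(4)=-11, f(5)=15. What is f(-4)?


Reading from the table at x = -4

11


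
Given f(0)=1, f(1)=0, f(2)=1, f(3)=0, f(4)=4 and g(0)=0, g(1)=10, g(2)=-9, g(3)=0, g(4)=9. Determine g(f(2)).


f(2) = 1
g(1) = 10

10


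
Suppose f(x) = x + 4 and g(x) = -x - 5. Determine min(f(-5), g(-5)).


f(-5) = -1
g(-5) = 0
min = -1

-1


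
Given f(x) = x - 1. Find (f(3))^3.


f(3) = 2
(2)^3 = 8

8


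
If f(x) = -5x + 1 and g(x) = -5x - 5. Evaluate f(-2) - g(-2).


f(-2) = 11
g(-2) = 5
Difference = 6

6


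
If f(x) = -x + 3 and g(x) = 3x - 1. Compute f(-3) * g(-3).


f(-3) = 6
g(-3) = -10
Product = -60

-60


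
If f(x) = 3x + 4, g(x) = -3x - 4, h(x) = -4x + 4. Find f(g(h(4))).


h(4) = -12
g(-12) = 32
f(32) = 100

100


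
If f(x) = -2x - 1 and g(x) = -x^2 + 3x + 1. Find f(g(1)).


g(1) = 3
f(3) = -7

-7


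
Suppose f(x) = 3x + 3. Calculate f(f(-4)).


-24


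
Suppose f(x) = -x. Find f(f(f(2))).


f(2) = -2
f(-2) = 2
f(2) = -2

-2


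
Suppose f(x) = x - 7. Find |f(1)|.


f(1) = -6
|-6| = 6

6


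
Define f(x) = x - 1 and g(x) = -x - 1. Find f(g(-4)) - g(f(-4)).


f(g(-4)) = 2
g(f(-4)) = 4
Difference = -2

-2


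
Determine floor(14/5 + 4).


14/5 = 2.8
2.8 + 4 = 6.8
floor(6.8) = 6

6


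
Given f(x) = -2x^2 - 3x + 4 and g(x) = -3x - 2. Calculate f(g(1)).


g(1) = -5
f(-5) = (-2)*(-5)^2 - 3*(-5) + 4 = -31

-31


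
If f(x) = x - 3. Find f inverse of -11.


Solve x - 3 = -11
x = (-11 + 3) / 1 = -8

-8


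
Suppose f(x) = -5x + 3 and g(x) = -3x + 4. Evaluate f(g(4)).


g(4) = -8
f(-8) = 43

43


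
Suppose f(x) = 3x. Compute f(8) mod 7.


f(8) = 24
24 mod 7 = 3

3


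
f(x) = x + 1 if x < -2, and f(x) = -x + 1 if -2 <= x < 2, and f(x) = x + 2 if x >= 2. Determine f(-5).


-5 satisfies x < -2
f(-5) = -4

-4


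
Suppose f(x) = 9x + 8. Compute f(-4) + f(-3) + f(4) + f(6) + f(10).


f(-4) = -28
f(-3) = -19
f(4) = 44
f(6) = 62
f(10) = 98
Sum = 157

157


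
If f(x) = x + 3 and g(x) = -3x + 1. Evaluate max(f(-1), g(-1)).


f(-1) = 2
g(-1) = 4
max = 4

4


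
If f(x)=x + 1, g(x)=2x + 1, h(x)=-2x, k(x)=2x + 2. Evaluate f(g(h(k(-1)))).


k(-1) = 0
h(0) = 0
g(0) = 1
f(1) = 2

2


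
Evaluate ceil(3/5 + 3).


3/5 = 0.6
0.6 + 3 = 3.6
ceil(3.6) = 4

4


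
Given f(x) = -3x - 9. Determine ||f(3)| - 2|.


f(3) = -18
|-18| = 18
|18 - 2| = 16

16


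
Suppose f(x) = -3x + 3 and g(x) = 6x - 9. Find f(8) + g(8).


f(8) = -21
g(8) = 39
Sum = 18

18


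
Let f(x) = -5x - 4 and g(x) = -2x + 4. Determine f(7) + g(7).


f(7) = -39
g(7) = -10
Sum = -49

-49


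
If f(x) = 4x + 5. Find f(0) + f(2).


f(0) = 5
f(2) = 13
Sum = 18

18


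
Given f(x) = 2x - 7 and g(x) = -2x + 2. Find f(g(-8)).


g(-8) = 18
f(18) = 29

29


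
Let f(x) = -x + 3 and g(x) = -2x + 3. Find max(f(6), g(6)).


f(6) = -3
g(6) = -9
max = -3

-3


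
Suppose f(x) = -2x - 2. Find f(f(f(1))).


f(1) = -4
f(-4) = 6
f(6) = -14

-14


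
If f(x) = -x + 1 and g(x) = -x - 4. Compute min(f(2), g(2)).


f(2) = -1
g(2) = -6
min = -6

-6


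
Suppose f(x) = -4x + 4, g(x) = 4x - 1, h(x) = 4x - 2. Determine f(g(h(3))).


h(3) = 10
g(10) = 39
f(39) = -152

-152


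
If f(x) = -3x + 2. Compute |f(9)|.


f(9) = -25
|-25| = 25

25


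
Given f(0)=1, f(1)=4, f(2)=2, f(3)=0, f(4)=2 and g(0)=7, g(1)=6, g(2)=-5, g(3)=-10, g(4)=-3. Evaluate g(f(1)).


f(1) = 4
g(4) = -3

-3


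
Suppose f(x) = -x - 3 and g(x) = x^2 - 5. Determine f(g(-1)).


g(-1) = -4
f(-4) = 1

1


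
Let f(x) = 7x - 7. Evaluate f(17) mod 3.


f(17) = 112
112 mod 3 = 1

1


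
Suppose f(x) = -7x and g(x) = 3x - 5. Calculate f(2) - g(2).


f(2) = -14
g(2) = 1
Difference = -15

-15


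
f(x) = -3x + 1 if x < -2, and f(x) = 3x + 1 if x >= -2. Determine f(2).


2 satisfies x >= -2
f(2) = 7

7


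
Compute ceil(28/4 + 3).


28/4 = 7
7 + 3 = 10
ceil(10) = 10

10


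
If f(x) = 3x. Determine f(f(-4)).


f(-4) = -12
f(-12) = -36

-36


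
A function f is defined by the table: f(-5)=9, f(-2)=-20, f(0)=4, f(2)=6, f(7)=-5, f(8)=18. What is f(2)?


Reading from the table at x = 2

6


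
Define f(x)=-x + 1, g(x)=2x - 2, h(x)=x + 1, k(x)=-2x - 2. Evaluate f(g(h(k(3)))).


17


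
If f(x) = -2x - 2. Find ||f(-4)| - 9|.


3


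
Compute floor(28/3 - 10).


28/3 = 9.3333
9.3333 - 10 = -0.6667
floor(-0.6667) = -1

-1


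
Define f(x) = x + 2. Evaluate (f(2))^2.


16


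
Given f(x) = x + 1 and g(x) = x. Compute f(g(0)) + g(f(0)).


f(g(0)) = 1
g(f(0)) = 1
Sum = 2

2


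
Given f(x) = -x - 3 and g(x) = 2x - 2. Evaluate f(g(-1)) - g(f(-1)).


f(g(-1)) = 1
g(f(-1)) = -6
Difference = 7

7


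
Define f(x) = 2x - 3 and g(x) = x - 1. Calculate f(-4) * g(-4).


f(-4) = -11
g(-4) = -5
Product = 55

55


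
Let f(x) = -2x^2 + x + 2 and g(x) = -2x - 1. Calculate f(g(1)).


g(1) = -3
f(-3) = (-2)*(-3)^2 + 1*(-3) + 2 = -19

-19


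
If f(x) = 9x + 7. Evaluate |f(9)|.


f(9) = 88
|88| = 88

88


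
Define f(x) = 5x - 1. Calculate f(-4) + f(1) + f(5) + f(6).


f(-4) = -21
f(1) = 4
f(5) = 24
f(6) = 29
Sum = 36

36


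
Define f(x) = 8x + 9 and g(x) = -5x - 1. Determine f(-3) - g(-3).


-29


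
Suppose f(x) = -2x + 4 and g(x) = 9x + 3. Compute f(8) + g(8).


f(8) = -12
g(8) = 75
Sum = 63

63


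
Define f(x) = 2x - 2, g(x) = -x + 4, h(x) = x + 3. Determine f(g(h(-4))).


h(-4) = -1
g(-1) = 5
f(5) = 8

8


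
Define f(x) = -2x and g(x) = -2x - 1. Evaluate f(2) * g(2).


f(2) = -4
g(2) = -5
Product = 20

20


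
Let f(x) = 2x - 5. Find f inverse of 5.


Solve 2x - 5 = 5
x = (5 + 5) / 2 = 5

5


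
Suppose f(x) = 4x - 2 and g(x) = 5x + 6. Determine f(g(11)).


242


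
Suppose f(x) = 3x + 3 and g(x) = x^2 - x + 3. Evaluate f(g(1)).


12


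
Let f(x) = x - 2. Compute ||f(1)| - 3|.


f(1) = -1
|-1| = 1
|1 - 3| = 2

2


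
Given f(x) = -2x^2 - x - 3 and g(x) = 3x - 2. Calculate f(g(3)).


g(3) = 7
f(7) = (-2)*(7)^2 - 1*(7) - 3 = -108

-108


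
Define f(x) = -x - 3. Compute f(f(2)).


f(2) = -5
f(-5) = 2

2


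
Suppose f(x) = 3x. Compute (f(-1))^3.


f(-1) = -3
(-3)^3 = -27

-27


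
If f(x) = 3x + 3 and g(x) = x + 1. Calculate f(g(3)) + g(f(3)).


f(g(3)) = 15
g(f(3)) = 13
Sum = 28

28


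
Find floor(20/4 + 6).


11


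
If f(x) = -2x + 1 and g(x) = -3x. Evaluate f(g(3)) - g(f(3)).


f(g(3)) = 19
g(f(3)) = 15
Difference = 4

4


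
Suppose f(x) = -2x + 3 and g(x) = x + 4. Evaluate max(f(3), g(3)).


f(3) = -3
g(3) = 7
max = 7

7


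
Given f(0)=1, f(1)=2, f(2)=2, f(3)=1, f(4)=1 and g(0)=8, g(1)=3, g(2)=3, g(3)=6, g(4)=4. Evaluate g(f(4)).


f(4) = 1
g(1) = 3

3


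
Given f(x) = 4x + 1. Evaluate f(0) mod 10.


f(0) = 1
1 mod 10 = 1

1


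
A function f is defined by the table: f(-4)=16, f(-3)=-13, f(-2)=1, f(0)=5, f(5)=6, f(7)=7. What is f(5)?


Reading from the table at x = 5

6


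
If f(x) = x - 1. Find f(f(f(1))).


-2


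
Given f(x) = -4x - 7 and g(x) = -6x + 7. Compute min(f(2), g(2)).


f(2) = -15
g(2) = -5
min = -15

-15


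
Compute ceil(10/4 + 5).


10/4 = 2.5
2.5 + 5 = 7.5
ceil(7.5) = 8

8


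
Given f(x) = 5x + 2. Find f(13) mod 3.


f(13) = 67
67 mod 3 = 1

1


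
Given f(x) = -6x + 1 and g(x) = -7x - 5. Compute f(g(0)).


31


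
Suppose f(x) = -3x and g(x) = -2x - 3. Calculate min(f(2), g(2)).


-7


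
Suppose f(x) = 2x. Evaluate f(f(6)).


f(6) = 12
f(12) = 24

24


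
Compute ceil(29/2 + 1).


16


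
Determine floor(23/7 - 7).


23/7 = 3.2857
3.2857 - 7 = -3.7143
floor(-3.7143) = -4

-4


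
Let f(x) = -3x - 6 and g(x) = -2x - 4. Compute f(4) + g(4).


f(4) = -18
g(4) = -12
Sum = -30

-30


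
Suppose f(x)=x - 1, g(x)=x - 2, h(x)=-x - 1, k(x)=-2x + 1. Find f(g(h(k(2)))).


k(2) = -3
h(-3) = 2
g(2) = 0
f(0) = -1

-1


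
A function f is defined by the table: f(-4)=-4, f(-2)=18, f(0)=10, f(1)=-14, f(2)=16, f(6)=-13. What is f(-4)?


Reading from the table at x = -4

-4


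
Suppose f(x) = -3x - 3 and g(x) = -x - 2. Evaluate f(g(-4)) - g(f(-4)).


f(g(-4)) = -9
g(f(-4)) = -11
Difference = 2

2


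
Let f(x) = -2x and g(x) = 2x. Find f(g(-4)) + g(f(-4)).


f(g(-4)) = 16
g(f(-4)) = 16
Sum = 32

32


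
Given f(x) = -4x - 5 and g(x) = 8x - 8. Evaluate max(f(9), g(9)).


f(9) = -41
g(9) = 64
max = 64

64


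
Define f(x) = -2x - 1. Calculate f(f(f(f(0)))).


f(0) = -1
f(-1) = 1
f(1) = -3
f(-3) = 5

5


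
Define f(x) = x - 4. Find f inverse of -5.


Solve x - 4 = -5
x = (-5 + 4) / 1 = -1

-1


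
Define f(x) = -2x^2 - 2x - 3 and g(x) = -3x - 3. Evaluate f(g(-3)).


g(-3) = 6
f(6) = (-2)*(6)^2 - 2*(6) - 3 = -87

-87


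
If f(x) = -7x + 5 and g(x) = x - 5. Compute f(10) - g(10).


f(10) = -65
g(10) = 5
Difference = -70

-70


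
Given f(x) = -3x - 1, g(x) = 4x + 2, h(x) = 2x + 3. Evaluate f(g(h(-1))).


h(-1) = 1
g(1) = 6
f(6) = -19

-19


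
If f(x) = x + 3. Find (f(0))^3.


27


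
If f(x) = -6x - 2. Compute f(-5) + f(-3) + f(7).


f(-5) = 28
f(-3) = 16
f(7) = -44
Sum = 0

0


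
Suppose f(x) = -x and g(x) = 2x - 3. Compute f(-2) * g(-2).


f(-2) = 2
g(-2) = -7
Product = -14

-14


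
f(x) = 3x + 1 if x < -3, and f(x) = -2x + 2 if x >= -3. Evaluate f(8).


8 satisfies x >= -3
f(8) = -14

-14


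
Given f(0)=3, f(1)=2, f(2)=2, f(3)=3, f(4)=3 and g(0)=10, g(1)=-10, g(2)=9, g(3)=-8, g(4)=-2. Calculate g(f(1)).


f(1) = 2
g(2) = 9

9


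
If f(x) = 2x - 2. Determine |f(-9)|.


f(-9) = -20
|-20| = 20

20


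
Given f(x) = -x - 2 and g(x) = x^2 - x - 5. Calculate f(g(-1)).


1


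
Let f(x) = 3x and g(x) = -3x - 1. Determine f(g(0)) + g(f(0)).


f(g(0)) = -3
g(f(0)) = -1
Sum = -4

-4


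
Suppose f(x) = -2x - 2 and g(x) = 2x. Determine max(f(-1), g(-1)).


f(-1) = 0
g(-1) = -2
max = 0

0


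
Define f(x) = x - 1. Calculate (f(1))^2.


f(1) = 0
(0)^2 = 0

0


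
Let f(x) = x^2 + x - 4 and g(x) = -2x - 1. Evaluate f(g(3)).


g(3) = -7
f(-7) = 1*(-7)^2 + 1*(-7) - 4 = 38

38


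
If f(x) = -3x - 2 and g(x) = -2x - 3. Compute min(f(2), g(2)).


f(2) = -8
g(2) = -7
min = -8

-8


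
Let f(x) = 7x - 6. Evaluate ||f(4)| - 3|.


f(4) = 22
|22| = 22
|22 - 3| = 19

19


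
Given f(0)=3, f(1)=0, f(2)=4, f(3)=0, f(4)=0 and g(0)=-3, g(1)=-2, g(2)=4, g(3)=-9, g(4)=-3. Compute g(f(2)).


f(2) = 4
g(4) = -3

-3


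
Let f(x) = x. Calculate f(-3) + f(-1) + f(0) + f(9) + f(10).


f(-3) = -3
f(-1) = -1
f(0) = 0
f(9) = 9
f(10) = 10
Sum = 15

15


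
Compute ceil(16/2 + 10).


18


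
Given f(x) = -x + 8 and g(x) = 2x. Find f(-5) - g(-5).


f(-5) = 13
g(-5) = -10
Difference = 23

23


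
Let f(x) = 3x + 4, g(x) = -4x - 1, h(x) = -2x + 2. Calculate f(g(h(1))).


h(1) = 0
g(0) = -1
f(-1) = 1

1


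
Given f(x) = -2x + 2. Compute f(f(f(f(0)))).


f(0) = 2
f(2) = -2
f(-2) = 6
f(6) = -10

-10


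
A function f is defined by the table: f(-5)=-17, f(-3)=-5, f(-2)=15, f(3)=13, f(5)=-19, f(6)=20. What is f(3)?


13


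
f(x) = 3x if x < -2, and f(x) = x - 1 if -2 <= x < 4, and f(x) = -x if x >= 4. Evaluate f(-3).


-3 satisfies x < -2
f(-3) = -9

-9


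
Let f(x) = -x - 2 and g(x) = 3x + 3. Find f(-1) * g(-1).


0


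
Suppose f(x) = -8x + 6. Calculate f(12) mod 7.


f(12) = -90
-90 mod 7 = 1

1


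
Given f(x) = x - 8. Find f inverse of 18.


Solve x - 8 = 18
x = (18 + 8) / 1 = 26

26


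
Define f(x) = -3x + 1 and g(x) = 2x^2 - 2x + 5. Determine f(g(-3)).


g(-3) = 29
f(29) = -86

-86


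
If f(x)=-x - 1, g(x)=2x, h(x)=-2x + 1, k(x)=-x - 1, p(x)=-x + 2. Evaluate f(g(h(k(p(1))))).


-11


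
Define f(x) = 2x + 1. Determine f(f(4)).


f(4) = 9
f(9) = 19

19


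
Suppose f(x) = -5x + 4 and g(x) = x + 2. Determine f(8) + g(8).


f(8) = -36
g(8) = 10
Sum = -26

-26


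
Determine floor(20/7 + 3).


5


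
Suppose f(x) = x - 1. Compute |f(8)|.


f(8) = 7
|7| = 7

7


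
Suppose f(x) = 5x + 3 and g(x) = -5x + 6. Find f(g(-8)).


g(-8) = 46
f(46) = 233

233


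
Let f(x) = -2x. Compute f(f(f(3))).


f(3) = -6
f(-6) = 12
f(12) = -24

-24


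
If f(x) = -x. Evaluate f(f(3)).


f(3) = -3
f(-3) = 3

3


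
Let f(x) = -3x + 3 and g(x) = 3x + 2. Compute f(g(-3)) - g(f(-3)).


f(g(-3)) = 24
g(f(-3)) = 38
Difference = -14

-14


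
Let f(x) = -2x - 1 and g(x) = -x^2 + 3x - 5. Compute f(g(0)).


9


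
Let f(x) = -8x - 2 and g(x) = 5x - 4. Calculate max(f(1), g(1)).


f(1) = -10
g(1) = 1
max = 1

1


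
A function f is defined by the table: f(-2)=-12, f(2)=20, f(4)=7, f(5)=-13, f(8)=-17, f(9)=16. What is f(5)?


Reading from the table at x = 5

-13


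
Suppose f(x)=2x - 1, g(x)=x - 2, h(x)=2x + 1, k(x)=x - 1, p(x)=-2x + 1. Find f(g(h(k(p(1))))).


p(1) = -1
k(-1) = -2
h(-2) = -3
g(-3) = -5
f(-5) = -11

-11


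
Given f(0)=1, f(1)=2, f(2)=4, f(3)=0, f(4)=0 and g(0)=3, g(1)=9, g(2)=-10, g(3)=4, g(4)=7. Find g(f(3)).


3


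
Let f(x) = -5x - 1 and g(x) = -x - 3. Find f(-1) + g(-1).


f(-1) = 4
g(-1) = -2
Sum = 2

2


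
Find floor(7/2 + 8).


7/2 = 3.5
3.5 + 8 = 11.5
floor(11.5) = 11

11


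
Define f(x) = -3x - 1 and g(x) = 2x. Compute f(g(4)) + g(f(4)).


f(g(4)) = -25
g(f(4)) = -26
Sum = -51

-51


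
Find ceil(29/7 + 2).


29/7 = 4.1429
4.1429 + 2 = 6.1429
ceil(6.1429) = 7

7


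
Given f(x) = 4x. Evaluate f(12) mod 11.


f(12) = 48
48 mod 11 = 4

4


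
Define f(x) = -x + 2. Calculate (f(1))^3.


1


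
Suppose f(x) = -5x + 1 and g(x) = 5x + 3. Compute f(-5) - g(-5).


f(-5) = 26
g(-5) = -22
Difference = 48

48


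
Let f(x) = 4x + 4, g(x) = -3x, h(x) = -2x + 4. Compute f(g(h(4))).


52


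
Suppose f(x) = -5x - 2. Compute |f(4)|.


f(4) = -22
|-22| = 22

22


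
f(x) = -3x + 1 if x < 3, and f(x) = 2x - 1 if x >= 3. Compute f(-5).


16


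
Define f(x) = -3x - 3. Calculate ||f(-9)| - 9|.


f(-9) = 24
|24| = 24
|24 - 9| = 15

15


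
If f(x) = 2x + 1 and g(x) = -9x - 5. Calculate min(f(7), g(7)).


f(7) = 15
g(7) = -68
min = -68

-68


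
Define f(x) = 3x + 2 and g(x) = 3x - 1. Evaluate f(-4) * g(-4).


f(-4) = -10
g(-4) = -13
Product = 130

130


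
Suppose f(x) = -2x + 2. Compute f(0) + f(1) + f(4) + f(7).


f(0) = 2
f(1) = 0
f(4) = -6
f(7) = -12
Sum = -16

-16


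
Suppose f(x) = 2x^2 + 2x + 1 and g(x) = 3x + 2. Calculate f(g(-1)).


1


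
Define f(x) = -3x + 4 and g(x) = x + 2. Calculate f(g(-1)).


g(-1) = 1
f(1) = 1

1


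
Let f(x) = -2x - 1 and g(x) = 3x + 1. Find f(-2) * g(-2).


f(-2) = 3
g(-2) = -5
Product = -15

-15


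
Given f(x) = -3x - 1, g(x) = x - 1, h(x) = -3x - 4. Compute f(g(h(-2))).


h(-2) = 2
g(2) = 1
f(1) = -4

-4


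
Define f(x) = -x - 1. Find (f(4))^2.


f(4) = -5
(-5)^2 = 25

25


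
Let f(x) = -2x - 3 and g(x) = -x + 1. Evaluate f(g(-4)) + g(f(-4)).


f(g(-4)) = -13
g(f(-4)) = -4
Sum = -17

-17


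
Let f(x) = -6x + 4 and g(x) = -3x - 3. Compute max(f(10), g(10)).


f(10) = -56
g(10) = -33
max = -33

-33


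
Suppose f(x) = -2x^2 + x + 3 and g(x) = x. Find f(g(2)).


g(2) = 2
f(2) = (-2)*(2)^2 + 1*(2) + 3 = -3

-3


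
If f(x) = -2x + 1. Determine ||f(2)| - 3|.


f(2) = -3
|-3| = 3
|3 - 3| = 0

0


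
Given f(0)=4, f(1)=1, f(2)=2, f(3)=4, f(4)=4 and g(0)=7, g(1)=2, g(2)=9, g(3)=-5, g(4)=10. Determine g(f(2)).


9


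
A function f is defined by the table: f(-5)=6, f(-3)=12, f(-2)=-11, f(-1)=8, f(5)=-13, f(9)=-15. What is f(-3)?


12


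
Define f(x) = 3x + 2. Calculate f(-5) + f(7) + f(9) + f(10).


f(-5) = -13
f(7) = 23
f(9) = 29
f(10) = 32
Sum = 71

71


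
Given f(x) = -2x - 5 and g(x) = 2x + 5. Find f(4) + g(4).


f(4) = -13
g(4) = 13
Sum = 0

0


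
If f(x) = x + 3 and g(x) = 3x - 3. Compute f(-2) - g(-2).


f(-2) = 1
g(-2) = -9
Difference = 10

10


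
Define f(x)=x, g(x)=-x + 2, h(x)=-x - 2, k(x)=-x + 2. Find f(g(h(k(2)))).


k(2) = 0
h(0) = -2
g(-2) = 4
f(4) = 4

4


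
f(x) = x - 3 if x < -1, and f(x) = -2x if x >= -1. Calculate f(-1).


2


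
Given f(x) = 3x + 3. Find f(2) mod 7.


f(2) = 9
9 mod 7 = 2

2


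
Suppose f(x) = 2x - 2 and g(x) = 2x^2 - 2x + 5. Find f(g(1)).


g(1) = 5
f(5) = 8

8


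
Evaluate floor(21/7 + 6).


21/7 = 3
3 + 6 = 9
floor(9) = 9

9


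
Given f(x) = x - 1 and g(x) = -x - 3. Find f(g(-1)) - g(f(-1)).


f(g(-1)) = -3
g(f(-1)) = -1
Difference = -2

-2


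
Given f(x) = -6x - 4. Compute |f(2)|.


16


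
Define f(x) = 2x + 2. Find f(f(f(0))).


f(0) = 2
f(2) = 6
f(6) = 14

14


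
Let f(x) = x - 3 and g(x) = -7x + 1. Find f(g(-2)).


g(-2) = 15
f(15) = 12

12


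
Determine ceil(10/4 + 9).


10/4 = 2.5
2.5 + 9 = 11.5
ceil(11.5) = 12

12


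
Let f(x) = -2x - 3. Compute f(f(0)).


f(0) = -3
f(-3) = 3

3


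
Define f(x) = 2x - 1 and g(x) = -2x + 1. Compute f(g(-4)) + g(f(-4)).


f(g(-4)) = 17
g(f(-4)) = 19
Sum = 36

36


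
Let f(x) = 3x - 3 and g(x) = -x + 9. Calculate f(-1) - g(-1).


f(-1) = -6
g(-1) = 10
Difference = -16

-16


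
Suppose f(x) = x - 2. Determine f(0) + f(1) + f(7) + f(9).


9


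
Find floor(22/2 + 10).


22/2 = 11
11 + 10 = 21
floor(21) = 21

21


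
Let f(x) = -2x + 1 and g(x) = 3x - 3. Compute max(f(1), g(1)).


f(1) = -1
g(1) = 0
max = 0

0


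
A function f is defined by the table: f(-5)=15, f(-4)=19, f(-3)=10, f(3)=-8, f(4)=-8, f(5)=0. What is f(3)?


Reading from the table at x = 3

-8


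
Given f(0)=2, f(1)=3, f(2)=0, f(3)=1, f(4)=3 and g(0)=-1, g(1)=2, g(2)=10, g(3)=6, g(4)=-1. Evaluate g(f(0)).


f(0) = 2
g(2) = 10

10


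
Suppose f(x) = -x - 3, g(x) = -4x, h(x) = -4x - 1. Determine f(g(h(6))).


-103


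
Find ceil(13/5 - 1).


13/5 = 2.6
2.6 - 1 = 1.6
ceil(1.6) = 2

2


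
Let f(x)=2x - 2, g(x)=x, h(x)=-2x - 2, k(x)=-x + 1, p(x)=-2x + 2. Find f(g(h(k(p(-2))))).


p(-2) = 6
k(6) = -5
h(-5) = 8
g(8) = 8
f(8) = 14

14


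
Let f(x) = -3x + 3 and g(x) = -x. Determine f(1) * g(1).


f(1) = 0
g(1) = -1
Product = 0

0


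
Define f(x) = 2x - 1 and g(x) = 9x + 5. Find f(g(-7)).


g(-7) = -58
f(-58) = -117

-117


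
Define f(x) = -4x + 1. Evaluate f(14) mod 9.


f(14) = -55
-55 mod 9 = 8

8


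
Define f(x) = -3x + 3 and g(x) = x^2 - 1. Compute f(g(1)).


g(1) = 0
f(0) = 3

3


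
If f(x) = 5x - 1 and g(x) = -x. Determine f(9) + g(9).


35


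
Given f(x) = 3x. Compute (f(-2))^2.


f(-2) = -6
(-6)^2 = 36

36


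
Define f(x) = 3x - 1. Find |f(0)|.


f(0) = -1
|-1| = 1

1


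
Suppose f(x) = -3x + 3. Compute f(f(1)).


f(1) = 0
f(0) = 3

3


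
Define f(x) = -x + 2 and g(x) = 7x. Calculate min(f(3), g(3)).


f(3) = -1
g(3) = 21
min = -1

-1


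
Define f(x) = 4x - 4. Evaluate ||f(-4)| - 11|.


f(-4) = -20
|-20| = 20
|20 - 11| = 9

9


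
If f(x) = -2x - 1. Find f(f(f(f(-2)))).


f(-2) = 3
f(3) = -7
f(-7) = 13
f(13) = -27

-27


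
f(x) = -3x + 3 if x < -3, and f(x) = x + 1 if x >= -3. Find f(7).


7 satisfies x >= -3
f(7) = 8

8


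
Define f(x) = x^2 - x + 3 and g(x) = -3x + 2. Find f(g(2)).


g(2) = -4
f(-4) = 1*(-4)^2 - 1*(-4) + 3 = 23

23


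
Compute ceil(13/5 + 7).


13/5 = 2.6
2.6 + 7 = 9.6
ceil(9.6) = 10

10


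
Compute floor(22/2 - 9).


22/2 = 11
11 - 9 = 2
floor(2) = 2

2


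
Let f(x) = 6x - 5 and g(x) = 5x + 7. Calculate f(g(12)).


g(12) = 67
f(67) = 397

397


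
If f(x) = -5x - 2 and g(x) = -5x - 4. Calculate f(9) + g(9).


-96


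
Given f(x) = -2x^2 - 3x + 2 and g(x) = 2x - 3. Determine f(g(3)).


g(3) = 3
f(3) = (-2)*(3)^2 - 3*(3) + 2 = -25

-25


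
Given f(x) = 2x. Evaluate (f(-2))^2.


f(-2) = -4
(-4)^2 = 16

16


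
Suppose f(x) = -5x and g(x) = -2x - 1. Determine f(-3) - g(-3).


f(-3) = 15
g(-3) = 5
Difference = 10

10


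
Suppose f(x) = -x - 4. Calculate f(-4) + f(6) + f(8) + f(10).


-36


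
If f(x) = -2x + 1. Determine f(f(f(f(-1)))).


f(-1) = 3
f(3) = -5
f(-5) = 11
f(11) = -21

-21


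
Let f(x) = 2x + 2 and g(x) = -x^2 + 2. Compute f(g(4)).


g(4) = -14
f(-14) = -26

-26


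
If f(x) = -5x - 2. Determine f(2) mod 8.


f(2) = -12
-12 mod 8 = 4

4


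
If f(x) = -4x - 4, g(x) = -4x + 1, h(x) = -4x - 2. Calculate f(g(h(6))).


h(6) = -26
g(-26) = 105
f(105) = -424

-424


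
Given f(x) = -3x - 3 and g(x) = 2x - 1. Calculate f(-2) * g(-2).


f(-2) = 3
g(-2) = -5
Product = -15

-15


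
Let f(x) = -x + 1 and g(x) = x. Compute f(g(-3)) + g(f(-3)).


f(g(-3)) = 4
g(f(-3)) = 4
Sum = 8

8


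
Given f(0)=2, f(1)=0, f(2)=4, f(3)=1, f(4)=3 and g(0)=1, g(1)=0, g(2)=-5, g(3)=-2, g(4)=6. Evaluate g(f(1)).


f(1) = 0
g(0) = 1

1


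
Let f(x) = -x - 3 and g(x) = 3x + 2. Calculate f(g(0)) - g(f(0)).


f(g(0)) = -5
g(f(0)) = -7
Difference = 2

2


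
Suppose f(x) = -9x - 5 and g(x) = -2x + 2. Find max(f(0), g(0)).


f(0) = -5
g(0) = 2
max = 2

2


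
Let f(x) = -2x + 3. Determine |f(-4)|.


f(-4) = 11
|11| = 11

11


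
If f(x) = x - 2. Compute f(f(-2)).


f(-2) = -4
f(-4) = -6

-6


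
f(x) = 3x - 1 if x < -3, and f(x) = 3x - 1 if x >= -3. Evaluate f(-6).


-19


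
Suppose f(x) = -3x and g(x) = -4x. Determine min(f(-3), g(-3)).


f(-3) = 9
g(-3) = 12
min = 9

9


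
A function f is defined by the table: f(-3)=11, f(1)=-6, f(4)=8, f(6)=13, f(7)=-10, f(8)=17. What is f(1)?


Reading from the table at x = 1

-6


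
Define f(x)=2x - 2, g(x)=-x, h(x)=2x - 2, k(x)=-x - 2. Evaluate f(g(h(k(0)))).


10


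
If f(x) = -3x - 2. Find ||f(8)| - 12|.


f(8) = -26
|-26| = 26
|26 - 12| = 14

14


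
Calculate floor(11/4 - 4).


-2


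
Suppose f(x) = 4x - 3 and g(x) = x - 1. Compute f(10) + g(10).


46


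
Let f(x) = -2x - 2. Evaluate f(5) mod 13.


f(5) = -12
-12 mod 13 = 1

1


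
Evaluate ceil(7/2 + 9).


7/2 = 3.5
3.5 + 9 = 12.5
ceil(12.5) = 13

13


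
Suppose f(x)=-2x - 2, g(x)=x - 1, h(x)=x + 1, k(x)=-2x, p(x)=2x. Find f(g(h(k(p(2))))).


p(2) = 4
k(4) = -8
h(-8) = -7
g(-7) = -8
f(-8) = 14

14


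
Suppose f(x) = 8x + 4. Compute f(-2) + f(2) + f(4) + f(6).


96


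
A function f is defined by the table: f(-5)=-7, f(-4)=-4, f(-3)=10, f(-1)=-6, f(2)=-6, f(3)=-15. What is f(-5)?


Reading from the table at x = -5

-7


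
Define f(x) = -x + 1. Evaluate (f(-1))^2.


f(-1) = 2
(2)^2 = 4

4


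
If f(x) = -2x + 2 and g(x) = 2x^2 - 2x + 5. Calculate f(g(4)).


-56


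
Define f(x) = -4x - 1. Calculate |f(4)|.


f(4) = -17
|-17| = 17

17


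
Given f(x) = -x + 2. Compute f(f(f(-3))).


f(-3) = 5
f(5) = -3
f(-3) = 5

5


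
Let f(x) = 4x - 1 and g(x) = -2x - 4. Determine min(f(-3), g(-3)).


f(-3) = -13
g(-3) = 2
min = -13

-13


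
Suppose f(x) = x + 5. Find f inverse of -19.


Solve x + 5 = -19
x = (-19 - 5) / 1 = -24

-24


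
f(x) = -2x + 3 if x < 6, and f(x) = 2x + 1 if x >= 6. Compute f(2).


2 satisfies x < 6
f(2) = -1

-1


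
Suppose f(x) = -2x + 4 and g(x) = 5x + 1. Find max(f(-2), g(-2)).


f(-2) = 8
g(-2) = -9
max = 8

8


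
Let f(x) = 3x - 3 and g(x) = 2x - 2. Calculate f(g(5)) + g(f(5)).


f(g(5)) = 21
g(f(5)) = 22
Sum = 43

43


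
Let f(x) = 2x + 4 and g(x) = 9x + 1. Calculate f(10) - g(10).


f(10) = 24
g(10) = 91
Difference = -67

-67


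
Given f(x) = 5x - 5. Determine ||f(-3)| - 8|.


f(-3) = -20
|-20| = 20
|20 - 8| = 12

12


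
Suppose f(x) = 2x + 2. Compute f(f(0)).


f(0) = 2
f(2) = 6

6


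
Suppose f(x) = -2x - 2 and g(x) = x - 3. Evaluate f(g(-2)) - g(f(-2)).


f(g(-2)) = 8
g(f(-2)) = -1
Difference = 9

9


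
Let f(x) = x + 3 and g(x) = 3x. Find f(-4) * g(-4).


f(-4) = -1
g(-4) = -12
Product = 12

12


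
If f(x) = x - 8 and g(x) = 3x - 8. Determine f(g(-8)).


g(-8) = -32
f(-32) = -40

-40


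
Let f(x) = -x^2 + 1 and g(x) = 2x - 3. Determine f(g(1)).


g(1) = -1
f(-1) = (-1)*(-1)^2 + 1 = 0

0


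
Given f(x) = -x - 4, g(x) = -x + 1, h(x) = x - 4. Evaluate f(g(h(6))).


h(6) = 2
g(2) = -1
f(-1) = -3

-3


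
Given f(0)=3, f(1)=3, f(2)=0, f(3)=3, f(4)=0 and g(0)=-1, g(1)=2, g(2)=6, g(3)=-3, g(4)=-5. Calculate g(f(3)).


-3


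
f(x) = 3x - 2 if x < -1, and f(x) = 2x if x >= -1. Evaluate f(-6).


-6 satisfies x < -1
f(-6) = -20

-20


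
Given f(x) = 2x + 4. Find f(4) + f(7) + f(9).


f(4) = 12
f(7) = 18
f(9) = 22
Sum = 52

52


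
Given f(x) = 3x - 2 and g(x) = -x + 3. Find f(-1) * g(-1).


f(-1) = -5
g(-1) = 4
Product = -20

-20


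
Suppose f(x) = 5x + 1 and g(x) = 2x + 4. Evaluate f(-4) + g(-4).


f(-4) = -19
g(-4) = -4
Sum = -23

-23


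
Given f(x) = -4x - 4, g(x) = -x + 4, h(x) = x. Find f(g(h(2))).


h(2) = 2
g(2) = 2
f(2) = -12

-12


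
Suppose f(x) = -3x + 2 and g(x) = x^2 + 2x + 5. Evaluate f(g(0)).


g(0) = 5
f(5) = -13

-13


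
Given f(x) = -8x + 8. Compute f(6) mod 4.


f(6) = -40
-40 mod 4 = 0

0


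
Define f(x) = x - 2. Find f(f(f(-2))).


f(-2) = -4
f(-4) = -6
f(-6) = -8

-8


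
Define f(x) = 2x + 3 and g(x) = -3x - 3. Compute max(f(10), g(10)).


f(10) = 23
g(10) = -33
max = 23

23


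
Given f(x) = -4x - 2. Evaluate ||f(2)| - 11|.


f(2) = -10
|-10| = 10
|10 - 11| = 1

1


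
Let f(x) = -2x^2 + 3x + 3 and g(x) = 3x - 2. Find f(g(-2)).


g(-2) = -8
f(-8) = (-2)*(-8)^2 + 3*(-8) + 3 = -149

-149


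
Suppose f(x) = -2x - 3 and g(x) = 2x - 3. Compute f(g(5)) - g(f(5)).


12


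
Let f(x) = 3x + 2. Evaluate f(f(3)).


f(3) = 11
f(11) = 35

35


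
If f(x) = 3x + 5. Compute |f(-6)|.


f(-6) = -13
|-13| = 13

13


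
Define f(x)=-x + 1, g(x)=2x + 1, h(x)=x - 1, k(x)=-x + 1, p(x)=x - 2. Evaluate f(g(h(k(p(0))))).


-4


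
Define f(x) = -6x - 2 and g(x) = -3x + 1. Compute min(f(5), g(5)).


f(5) = -32
g(5) = -14
min = -32

-32


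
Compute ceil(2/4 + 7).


8


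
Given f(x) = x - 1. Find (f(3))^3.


f(3) = 2
(2)^3 = 8

8


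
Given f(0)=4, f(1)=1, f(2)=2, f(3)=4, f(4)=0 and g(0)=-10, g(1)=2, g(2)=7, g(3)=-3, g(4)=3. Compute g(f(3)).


f(3) = 4
g(4) = 3

3


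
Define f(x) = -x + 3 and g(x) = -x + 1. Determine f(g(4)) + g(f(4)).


f(g(4)) = 6
g(f(4)) = 2
Sum = 8

8


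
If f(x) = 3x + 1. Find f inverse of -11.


Solve 3x + 1 = -11
x = (-11 - 1) / 3 = -4

-4


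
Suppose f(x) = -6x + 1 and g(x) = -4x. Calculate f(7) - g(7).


f(7) = -41
g(7) = -28
Difference = -13

-13


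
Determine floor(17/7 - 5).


-3


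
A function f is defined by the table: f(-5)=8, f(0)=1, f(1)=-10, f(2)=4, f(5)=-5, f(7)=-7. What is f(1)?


-10


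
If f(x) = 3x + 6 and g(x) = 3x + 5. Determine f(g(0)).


g(0) = 5
f(5) = 21

21


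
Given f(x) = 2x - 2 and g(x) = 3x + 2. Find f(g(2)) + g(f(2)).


f(g(2)) = 14
g(f(2)) = 8
Sum = 22

22


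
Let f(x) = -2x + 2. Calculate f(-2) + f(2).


f(-2) = 6
f(2) = -2
Sum = 4

4


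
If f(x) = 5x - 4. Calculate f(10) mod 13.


f(10) = 46
46 mod 13 = 7

7


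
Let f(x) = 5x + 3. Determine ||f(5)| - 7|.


21


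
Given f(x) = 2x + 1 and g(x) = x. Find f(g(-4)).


-7


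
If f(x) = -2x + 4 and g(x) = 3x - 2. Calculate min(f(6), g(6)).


f(6) = -8
g(6) = 16
min = -8

-8


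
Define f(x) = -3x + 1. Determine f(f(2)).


f(2) = -5
f(-5) = 16

16


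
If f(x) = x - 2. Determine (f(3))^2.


f(3) = 1
(1)^2 = 1

1


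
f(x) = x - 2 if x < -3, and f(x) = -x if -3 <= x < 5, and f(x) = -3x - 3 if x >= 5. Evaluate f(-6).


-6 satisfies x < -3
f(-6) = -8

-8


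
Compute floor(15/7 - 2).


0


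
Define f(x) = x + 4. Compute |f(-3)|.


f(-3) = 1
|1| = 1

1


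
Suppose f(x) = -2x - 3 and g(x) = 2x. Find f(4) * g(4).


f(4) = -11
g(4) = 8
Product = -88

-88


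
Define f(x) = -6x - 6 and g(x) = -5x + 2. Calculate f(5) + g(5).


f(5) = -36
g(5) = -23
Sum = -59

-59


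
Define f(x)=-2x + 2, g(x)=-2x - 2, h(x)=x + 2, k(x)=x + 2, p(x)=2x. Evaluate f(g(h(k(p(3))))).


p(3) = 6
k(6) = 8
h(8) = 10
g(10) = -22
f(-22) = 46

46


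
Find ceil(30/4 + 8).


30/4 = 7.5
7.5 + 8 = 15.5
ceil(15.5) = 16

16


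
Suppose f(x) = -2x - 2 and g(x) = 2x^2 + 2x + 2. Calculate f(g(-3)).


-30


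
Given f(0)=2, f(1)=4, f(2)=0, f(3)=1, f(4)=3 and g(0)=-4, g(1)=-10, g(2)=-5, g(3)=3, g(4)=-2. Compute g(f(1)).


-2


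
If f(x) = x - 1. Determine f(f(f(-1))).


f(-1) = -2
f(-2) = -3
f(-3) = -4

-4


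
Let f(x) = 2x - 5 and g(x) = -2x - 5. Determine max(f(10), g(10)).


f(10) = 15
g(10) = -25
max = 15

15


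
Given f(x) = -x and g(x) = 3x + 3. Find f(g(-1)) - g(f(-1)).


-6


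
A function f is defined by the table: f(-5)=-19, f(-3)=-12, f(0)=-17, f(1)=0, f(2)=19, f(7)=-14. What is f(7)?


Reading from the table at x = 7

-14


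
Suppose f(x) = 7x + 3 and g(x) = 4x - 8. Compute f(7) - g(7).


f(7) = 52
g(7) = 20
Difference = 32

32


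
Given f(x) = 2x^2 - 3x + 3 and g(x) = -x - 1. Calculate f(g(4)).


g(4) = -5
f(-5) = 2*(-5)^2 - 3*(-5) + 3 = 68

68


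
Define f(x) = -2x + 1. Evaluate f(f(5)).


19


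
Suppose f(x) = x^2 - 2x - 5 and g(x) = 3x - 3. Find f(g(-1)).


g(-1) = -6
f(-6) = 1*(-6)^2 - 2*(-6) - 5 = 43

43


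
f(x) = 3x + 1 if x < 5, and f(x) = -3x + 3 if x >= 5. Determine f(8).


8 satisfies x >= 5
f(8) = -21

-21


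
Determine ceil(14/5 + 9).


12


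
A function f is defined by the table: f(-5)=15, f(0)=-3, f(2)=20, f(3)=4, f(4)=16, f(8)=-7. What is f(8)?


Reading from the table at x = 8

-7


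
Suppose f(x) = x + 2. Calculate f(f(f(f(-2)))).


f(-2) = 0
f(0) = 2
f(2) = 4
f(4) = 6

6


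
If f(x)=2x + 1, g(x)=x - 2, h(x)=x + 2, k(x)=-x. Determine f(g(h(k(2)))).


k(2) = -2
h(-2) = 0
g(0) = -2
f(-2) = -3

-3


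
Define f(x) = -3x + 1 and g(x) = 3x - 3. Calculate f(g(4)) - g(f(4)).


f(g(4)) = -26
g(f(4)) = -36
Difference = 10

10


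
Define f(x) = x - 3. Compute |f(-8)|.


f(-8) = -11
|-11| = 11

11


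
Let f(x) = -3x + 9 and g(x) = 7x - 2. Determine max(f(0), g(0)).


f(0) = 9
g(0) = -2
max = 9

9


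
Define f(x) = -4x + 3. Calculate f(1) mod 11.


f(1) = -1
-1 mod 11 = 10

10


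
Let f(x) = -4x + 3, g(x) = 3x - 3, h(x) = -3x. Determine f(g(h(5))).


h(5) = -15
g(-15) = -48
f(-48) = 195

195


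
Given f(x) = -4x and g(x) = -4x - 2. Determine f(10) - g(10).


f(10) = -40
g(10) = -42
Difference = 2

2


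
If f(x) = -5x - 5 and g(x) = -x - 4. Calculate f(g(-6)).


g(-6) = 2
f(2) = -15

-15


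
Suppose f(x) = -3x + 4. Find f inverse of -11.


Solve -3x + 4 = -11
x = (-11 - 4) / (-3) = 5

5


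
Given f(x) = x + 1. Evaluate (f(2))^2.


f(2) = 3
(3)^2 = 9

9


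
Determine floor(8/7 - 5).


8/7 = 1.1429
1.1429 - 5 = -3.8571
floor(-3.8571) = -4

-4


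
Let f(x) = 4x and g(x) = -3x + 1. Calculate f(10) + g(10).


f(10) = 40
g(10) = -29
Sum = 11

11


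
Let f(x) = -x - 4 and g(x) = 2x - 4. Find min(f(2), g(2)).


f(2) = -6
g(2) = 0
min = -6

-6


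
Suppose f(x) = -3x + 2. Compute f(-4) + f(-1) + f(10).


f(-4) = 14
f(-1) = 5
f(10) = -28
Sum = -9

-9


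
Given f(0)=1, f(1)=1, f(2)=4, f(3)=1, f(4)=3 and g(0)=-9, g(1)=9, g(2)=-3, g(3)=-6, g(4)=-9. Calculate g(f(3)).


9


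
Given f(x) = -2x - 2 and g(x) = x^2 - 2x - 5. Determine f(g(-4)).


g(-4) = 19
f(19) = -40

-40


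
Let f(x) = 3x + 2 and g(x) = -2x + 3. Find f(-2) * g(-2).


f(-2) = -4
g(-2) = 7
Product = -28

-28


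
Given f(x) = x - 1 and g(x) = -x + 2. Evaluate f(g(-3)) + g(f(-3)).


f(g(-3)) = 4
g(f(-3)) = 6
Sum = 10

10


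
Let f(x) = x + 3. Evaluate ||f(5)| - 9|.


f(5) = 8
|8| = 8
|8 - 9| = 1

1


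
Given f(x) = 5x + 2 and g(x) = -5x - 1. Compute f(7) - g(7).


f(7) = 37
g(7) = -36
Difference = 73

73


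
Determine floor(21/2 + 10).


21/2 = 10.5
10.5 + 10 = 20.5
floor(20.5) = 20

20


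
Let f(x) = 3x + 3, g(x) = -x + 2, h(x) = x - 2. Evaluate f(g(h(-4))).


h(-4) = -6
g(-6) = 8
f(8) = 27

27


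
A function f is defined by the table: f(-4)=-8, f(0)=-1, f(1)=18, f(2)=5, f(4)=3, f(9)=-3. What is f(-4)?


Reading from the table at x = -4

-8


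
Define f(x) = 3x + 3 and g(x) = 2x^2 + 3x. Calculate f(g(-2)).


g(-2) = 2
f(2) = 9

9


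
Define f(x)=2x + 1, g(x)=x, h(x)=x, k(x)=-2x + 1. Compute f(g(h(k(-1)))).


k(-1) = 3
h(3) = 3
g(3) = 3
f(3) = 7

7


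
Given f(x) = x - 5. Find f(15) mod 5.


f(15) = 10
10 mod 5 = 0

0


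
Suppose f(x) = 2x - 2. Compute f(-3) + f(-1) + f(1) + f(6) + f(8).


f(-3) = -8
f(-1) = -4
f(1) = 0
f(6) = 10
f(8) = 14
Sum = 12

12


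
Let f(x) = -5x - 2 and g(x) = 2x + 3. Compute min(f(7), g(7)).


-37


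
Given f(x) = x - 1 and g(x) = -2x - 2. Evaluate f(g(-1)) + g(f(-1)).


f(g(-1)) = -1
g(f(-1)) = 2
Sum = 1

1


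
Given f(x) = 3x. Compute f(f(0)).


f(0) = 0
f(0) = 0

0


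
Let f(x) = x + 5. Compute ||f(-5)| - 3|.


f(-5) = 0
|0| = 0
|0 - 3| = 3

3


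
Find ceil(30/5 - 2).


4


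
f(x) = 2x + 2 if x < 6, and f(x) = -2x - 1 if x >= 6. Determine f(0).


0 satisfies x < 6
f(0) = 2

2


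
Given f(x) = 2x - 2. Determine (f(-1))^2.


f(-1) = -4
(-4)^2 = 16

16


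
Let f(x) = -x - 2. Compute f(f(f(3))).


f(3) = -5
f(-5) = 3
f(3) = -5

-5


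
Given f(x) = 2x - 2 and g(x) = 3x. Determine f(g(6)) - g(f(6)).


f(g(6)) = 34
g(f(6)) = 30
Difference = 4

4


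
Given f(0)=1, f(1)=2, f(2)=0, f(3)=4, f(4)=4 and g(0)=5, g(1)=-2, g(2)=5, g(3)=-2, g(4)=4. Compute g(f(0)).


f(0) = 1
g(1) = -2

-2


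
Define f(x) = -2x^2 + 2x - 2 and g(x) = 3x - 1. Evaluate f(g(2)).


g(2) = 5
f(5) = (-2)*(5)^2 + 2*(5) - 2 = -42

-42


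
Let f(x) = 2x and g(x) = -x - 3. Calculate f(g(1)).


g(1) = -4
f(-4) = -8

-8


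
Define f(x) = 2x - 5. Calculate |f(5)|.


f(5) = 5
|5| = 5

5


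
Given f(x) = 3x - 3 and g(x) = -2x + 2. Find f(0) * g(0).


-6


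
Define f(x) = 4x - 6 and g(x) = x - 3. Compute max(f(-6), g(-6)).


-9


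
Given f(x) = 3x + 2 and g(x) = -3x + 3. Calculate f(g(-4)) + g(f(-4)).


80


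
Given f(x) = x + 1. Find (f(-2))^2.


f(-2) = -1
(-1)^2 = 1

1


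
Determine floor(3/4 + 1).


3/4 = 0.75
0.75 + 1 = 1.75
floor(1.75) = 1

1


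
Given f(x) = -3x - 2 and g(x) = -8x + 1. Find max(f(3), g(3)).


f(3) = -11
g(3) = -23
max = -11

-11


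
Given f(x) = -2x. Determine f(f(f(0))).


f(0) = 0
f(0) = 0
f(0) = 0

0


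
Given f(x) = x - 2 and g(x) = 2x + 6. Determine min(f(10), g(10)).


f(10) = 8
g(10) = 26
min = 8

8


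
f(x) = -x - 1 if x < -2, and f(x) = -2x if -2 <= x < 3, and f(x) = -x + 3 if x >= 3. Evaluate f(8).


8 satisfies x >= 3
f(8) = -5

-5


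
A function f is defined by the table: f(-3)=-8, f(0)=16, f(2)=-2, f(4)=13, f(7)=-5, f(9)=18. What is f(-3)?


-8


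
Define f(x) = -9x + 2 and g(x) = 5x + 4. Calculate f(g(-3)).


g(-3) = -11
f(-11) = 101

101


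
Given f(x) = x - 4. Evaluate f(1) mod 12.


9


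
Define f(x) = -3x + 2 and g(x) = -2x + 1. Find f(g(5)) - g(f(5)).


f(g(5)) = 29
g(f(5)) = 27
Difference = 2

2


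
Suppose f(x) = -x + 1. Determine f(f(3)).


f(3) = -2
f(-2) = 3

3


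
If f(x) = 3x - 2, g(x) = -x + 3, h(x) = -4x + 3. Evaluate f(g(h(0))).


h(0) = 3
g(3) = 0
f(0) = -2

-2


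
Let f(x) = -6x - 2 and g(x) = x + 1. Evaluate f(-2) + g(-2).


f(-2) = 10
g(-2) = -1
Sum = 9

9


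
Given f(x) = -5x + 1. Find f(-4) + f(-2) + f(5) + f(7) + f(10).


f(-4) = 21
f(-2) = 11
f(5) = -24
f(7) = -34
f(10) = -49
Sum = -75

-75


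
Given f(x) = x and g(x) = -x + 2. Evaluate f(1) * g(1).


f(1) = 1
g(1) = 1
Product = 1

1


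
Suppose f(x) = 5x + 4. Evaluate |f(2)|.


f(2) = 14
|14| = 14

14


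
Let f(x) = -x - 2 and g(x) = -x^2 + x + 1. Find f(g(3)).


g(3) = -5
f(-5) = 3

3


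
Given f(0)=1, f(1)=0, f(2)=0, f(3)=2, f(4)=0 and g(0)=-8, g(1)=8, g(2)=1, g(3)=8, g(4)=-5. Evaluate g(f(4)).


f(4) = 0
g(0) = -8

-8


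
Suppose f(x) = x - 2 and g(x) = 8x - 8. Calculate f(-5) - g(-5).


f(-5) = -7
g(-5) = -48
Difference = 41

41


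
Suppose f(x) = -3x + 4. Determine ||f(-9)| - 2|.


f(-9) = 31
|31| = 31
|31 - 2| = 29

29


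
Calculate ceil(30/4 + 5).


30/4 = 7.5
7.5 + 5 = 12.5
ceil(12.5) = 13

13


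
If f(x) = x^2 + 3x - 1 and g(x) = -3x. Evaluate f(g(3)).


53


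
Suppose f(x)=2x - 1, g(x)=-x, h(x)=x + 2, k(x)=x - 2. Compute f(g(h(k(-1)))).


k(-1) = -3
h(-3) = -1
g(-1) = 1
f(1) = 1

1


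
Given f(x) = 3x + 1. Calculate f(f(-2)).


f(-2) = -5
f(-5) = -14

-14


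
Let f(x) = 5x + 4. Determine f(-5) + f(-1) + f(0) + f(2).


f(-5) = -21
f(-1) = -1
f(0) = 4
f(2) = 14
Sum = -4

-4


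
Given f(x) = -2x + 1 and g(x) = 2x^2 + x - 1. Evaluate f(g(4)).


g(4) = 35
f(35) = -69

-69


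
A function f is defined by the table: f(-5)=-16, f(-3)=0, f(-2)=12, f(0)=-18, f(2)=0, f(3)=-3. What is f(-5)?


Reading from the table at x = -5

-16


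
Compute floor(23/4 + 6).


23/4 = 5.75
5.75 + 6 = 11.75
floor(11.75) = 11

11


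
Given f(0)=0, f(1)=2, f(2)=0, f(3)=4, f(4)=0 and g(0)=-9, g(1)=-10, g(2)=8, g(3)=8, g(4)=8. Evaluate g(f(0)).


f(0) = 0
g(0) = -9

-9


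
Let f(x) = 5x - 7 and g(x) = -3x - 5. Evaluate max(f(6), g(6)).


f(6) = 23
g(6) = -23
max = 23

23


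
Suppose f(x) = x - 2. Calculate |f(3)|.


f(3) = 1
|1| = 1

1


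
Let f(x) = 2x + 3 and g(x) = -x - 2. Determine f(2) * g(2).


f(2) = 7
g(2) = -4
Product = -28

-28


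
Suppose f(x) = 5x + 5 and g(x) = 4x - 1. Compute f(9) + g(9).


f(9) = 50
g(9) = 35
Sum = 85

85


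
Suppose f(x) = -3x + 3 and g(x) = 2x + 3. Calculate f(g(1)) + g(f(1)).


f(g(1)) = -12
g(f(1)) = 3
Sum = -9

-9


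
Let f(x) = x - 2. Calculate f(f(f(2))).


f(2) = 0
f(0) = -2
f(-2) = -4

-4


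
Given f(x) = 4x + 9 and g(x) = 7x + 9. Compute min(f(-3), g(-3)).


f(-3) = -3
g(-3) = -12
min = -12

-12


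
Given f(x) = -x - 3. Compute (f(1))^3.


f(1) = -4
(-4)^3 = -64

-64


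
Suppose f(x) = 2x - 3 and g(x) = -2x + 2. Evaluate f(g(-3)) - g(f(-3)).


f(g(-3)) = 13
g(f(-3)) = 20
Difference = -7

-7


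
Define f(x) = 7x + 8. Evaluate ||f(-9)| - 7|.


f(-9) = -55
|-55| = 55
|55 - 7| = 48

48
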